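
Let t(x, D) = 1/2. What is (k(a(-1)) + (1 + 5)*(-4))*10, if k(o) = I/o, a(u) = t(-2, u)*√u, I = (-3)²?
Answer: -240 - 180*I ≈ -240.0 - 180.0*I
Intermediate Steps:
t(x, D) = ½
I = 9
a(u) = √u/2
k(o) = 9/o
(k(a(-1)) + (1 + 5)*(-4))*10 = (9/((√(-1)/2)) + (1 + 5)*(-4))*10 = (9/((I/2)) + 6*(-4))*10 = (9*(-2*I) - 24)*10 = (-18*I - 24)*10 = (-24 - 18*I)*10 = -240 - 180*I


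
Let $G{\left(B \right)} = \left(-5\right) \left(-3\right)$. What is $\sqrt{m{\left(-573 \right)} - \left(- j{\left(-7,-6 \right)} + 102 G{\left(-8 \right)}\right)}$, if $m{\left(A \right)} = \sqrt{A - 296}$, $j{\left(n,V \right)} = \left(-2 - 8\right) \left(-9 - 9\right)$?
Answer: $\sqrt{-1350 + i \sqrt{869}} \approx 0.4011 + 36.745 i$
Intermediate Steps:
$j{\left(n,V \right)} = 180$ ($j{\left(n,V \right)} = \left(-10\right) \left(-18\right) = 180$)
$G{\left(B \right)} = 15$
$m{\left(A \right)} = \sqrt{-296 + A}$
$\sqrt{m{\left(-573 \right)} - \left(- j{\left(-7,-6 \right)} + 102 G{\left(-8 \right)}\right)} = \sqrt{\sqrt{-296 - 573} + \left(180 - 1530\right)} = \sqrt{\sqrt{-869} + \left(180 - 1530\right)} = \sqrt{i \sqrt{869} - 1350} = \sqrt{-1350 + i \sqrt{869}}$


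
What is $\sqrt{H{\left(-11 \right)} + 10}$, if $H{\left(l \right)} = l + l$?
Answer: $2 i \sqrt{3} \approx 3.4641 i$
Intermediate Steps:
$H{\left(l \right)} = 2 l$
$\sqrt{H{\left(-11 \right)} + 10} = \sqrt{2 \left(-11\right) + 10} = \sqrt{-22 + 10} = \sqrt{-12} = 2 i \sqrt{3}$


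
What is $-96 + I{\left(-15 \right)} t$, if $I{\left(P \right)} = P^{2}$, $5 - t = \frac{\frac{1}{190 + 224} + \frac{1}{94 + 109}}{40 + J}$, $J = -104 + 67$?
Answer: $\frac{28810981}{28014} \approx 1028.4$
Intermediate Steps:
$J = -37$
$t = \frac{1260013}{252126}$ ($t = 5 - \frac{\frac{1}{190 + 224} + \frac{1}{94 + 109}}{40 - 37} = 5 - \frac{\frac{1}{414} + \frac{1}{203}}{3} = 5 - \left(\frac{1}{414} + \frac{1}{203}\right) \frac{1}{3} = 5 - \frac{617}{84042} \cdot \frac{1}{3} = 5 - \frac{617}{252126} = \frac{1260013}{252126} \approx 4.9976$)
$-96 + I{\left(-15 \right)} t = -96 + \left(-15\right)^{2} \cdot \frac{1260013}{252126} = -96 + 225 \cdot \frac{1260013}{252126} = -96 + \frac{31500325}{28014} = \frac{28810981}{28014}$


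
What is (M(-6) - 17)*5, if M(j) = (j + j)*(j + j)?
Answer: 635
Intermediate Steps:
M(j) = 4*j**2 (M(j) = (2*j)*(2*j) = 4*j**2)
(M(-6) - 17)*5 = (4*(-6)**2 - 17)*5 = (4*36 - 17)*5 = (144 - 17)*5 = 127*5 = 635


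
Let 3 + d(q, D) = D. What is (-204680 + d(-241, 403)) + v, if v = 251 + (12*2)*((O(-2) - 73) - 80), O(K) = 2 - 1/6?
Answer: -207657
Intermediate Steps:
d(q, D) = -3 + D
O(K) = 11/6 (O(K) = 2 - 1*⅙ = 2 - ⅙ = 11/6)
v = -3377 (v = 251 + (12*2)*((11/6 - 73) - 80) = 251 + 24*(-427/6 - 80) = 251 + 24*(-907/6) = 251 - 3628 = -3377)
(-204680 + d(-241, 403)) + v = (-204680 + (-3 + 403)) - 3377 = (-204680 + 400) - 3377 = -204280 - 3377 = -207657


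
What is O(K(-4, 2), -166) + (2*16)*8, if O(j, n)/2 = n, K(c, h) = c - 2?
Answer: -76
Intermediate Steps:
K(c, h) = -2 + c
O(j, n) = 2*n
O(K(-4, 2), -166) + (2*16)*8 = 2*(-166) + (2*16)*8 = -332 + 32*8 = -332 + 256 = -76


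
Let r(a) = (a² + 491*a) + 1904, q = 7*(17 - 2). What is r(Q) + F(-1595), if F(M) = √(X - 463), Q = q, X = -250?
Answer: 64484 + I*√713 ≈ 64484.0 + 26.702*I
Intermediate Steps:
q = 105 (q = 7*15 = 105)
Q = 105
r(a) = 1904 + a² + 491*a
F(M) = I*√713 (F(M) = √(-250 - 463) = √(-713) = I*√713)
r(Q) + F(-1595) = (1904 + 105² + 491*105) + I*√713 = (1904 + 11025 + 51555) + I*√713 = 64484 + I*√713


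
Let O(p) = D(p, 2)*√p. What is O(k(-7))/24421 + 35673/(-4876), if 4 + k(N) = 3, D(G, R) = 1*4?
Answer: -1551/212 + 4*I/24421 ≈ -7.316 + 0.00016379*I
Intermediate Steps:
D(G, R) = 4
k(N) = -1 (k(N) = -4 + 3 = -1)
O(p) = 4*√p
O(k(-7))/24421 + 35673/(-4876) = (4*√(-1))/24421 + 35673/(-4876) = (4*I)*(1/24421) + 35673*(-1/4876) = 4*I/24421 - 1551/212 = -1551/212 + 4*I/24421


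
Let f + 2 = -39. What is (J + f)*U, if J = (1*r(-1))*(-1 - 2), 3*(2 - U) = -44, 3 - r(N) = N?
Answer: -2650/3 ≈ -883.33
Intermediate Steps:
f = -41 (f = -2 - 39 = -41)
r(N) = 3 - N
U = 50/3 (U = 2 - ⅓*(-44) = 2 + 44/3 = 50/3 ≈ 16.667)
J = -12 (J = (1*(3 - 1*(-1)))*(-1 - 2) = (1*(3 + 1))*(-3) = (1*4)*(-3) = 4*(-3) = -12)
(J + f)*U = (-12 - 41)*(50/3) = -53*50/3 = -2650/3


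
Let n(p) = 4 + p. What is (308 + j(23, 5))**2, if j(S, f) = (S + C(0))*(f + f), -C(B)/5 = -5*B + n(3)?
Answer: 35344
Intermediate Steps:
C(B) = -35 + 25*B (C(B) = -5*(-5*B + (4 + 3)) = -5*(-5*B + 7) = -5*(7 - 5*B) = -35 + 25*B)
j(S, f) = 2*f*(-35 + S) (j(S, f) = (S + (-35 + 25*0))*(f + f) = (S + (-35 + 0))*(2*f) = (S - 35)*(2*f) = (-35 + S)*(2*f) = 2*f*(-35 + S))
(308 + j(23, 5))**2 = (308 + 2*5*(-35 + 23))**2 = (308 + 2*5*(-12))**2 = (308 - 120)**2 = 188**2 = 35344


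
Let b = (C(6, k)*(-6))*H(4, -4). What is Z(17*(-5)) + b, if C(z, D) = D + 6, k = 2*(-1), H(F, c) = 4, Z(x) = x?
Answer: -181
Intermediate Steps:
k = -2
C(z, D) = 6 + D
b = -96 (b = ((6 - 2)*(-6))*4 = (4*(-6))*4 = -24*4 = -96)
Z(17*(-5)) + b = 17*(-5) - 96 = -85 - 96 = -181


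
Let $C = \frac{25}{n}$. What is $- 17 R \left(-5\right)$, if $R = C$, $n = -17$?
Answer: $-125$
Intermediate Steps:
$C = - \frac{25}{17}$ ($C = \frac{25}{-17} = 25 \left(- \frac{1}{17}\right) = - \frac{25}{17} \approx -1.4706$)
$R = - \frac{25}{17} \approx -1.4706$
$- 17 R \left(-5\right) = \left(-17\right) \left(- \frac{25}{17}\right) \left(-5\right) = 25 \left(-5\right) = -125$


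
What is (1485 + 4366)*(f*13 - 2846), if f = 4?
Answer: -16347694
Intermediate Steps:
(1485 + 4366)*(f*13 - 2846) = (1485 + 4366)*(4*13 - 2846) = 5851*(52 - 2846) = 5851*(-2794) = -16347694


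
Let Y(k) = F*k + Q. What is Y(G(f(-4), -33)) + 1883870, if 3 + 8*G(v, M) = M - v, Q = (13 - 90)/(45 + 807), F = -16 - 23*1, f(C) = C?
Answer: 1605190075/852 ≈ 1.8840e+6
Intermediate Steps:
F = -39 (F = -16 - 23 = -39)
Q = -77/852 ≈ -0.090376
G(v, M) = -3/8 - v/8 + M/8 (G(v, M) = -3/8 + (M - v)/8 = -3/8 + (-v/8 + M/8) = -3/8 - v/8 + M/8)
Y(k) = -77/852 - 39*k (Y(k) = -39*k - 77/852 = -77/852 - 39*k)
Y(G(f(-4), -33)) + 1883870 = (-77/852 - 39*(-3/8 - ⅛*(-4) + (⅛)*(-33))) + 1883870 = (-77/852 - 39*(-3/8 + ½ - 33/8)) + 1883870 = (-77/852 - 39*(-4)) + 1883870 = (-77/852 + 156) + 1883870 = 132835/852 + 1883870 = 1605190075/852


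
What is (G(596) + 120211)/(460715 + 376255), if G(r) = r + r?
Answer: 121403/836970 ≈ 0.14505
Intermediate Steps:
G(r) = 2*r
(G(596) + 120211)/(460715 + 376255) = (2*596 + 120211)/(460715 + 376255) = (1192 + 120211)/836970 = 121403*(1/836970) = 121403/836970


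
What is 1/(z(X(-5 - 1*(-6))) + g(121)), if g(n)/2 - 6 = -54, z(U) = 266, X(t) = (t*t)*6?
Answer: 1/170 ≈ 0.0058824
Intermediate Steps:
X(t) = 6*t² (X(t) = t²*6 = 6*t²)
g(n) = -96 (g(n) = 12 + 2*(-54) = 12 - 108 = -96)
1/(z(X(-5 - 1*(-6))) + g(121)) = 1/(266 - 96) = 1/170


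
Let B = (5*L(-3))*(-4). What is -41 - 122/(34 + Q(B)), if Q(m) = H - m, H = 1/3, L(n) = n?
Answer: -2791/77 ≈ -36.247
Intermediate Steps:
H = 1/3 ≈ 0.33333
B = 60 (B = (5*(-3))*(-4) = -15*(-4) = 60)
Q(m) = 1/3 - m
-41 - 122/(34 + Q(B)) = -41 - 122/(34 + (1/3 - 1*60)) = -41 - 122/(34 + (1/3 - 60)) = -41 - 122/(34 - 179/3) = -41 - 122/(-77/3) = -41 - 122*(-3/77) = -41 + 366/77 = -2791/77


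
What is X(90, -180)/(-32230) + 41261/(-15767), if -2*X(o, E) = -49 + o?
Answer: -2659037613/1016340820 ≈ -2.6163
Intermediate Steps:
X(o, E) = 49/2 - o/2 (X(o, E) = -(-49 + o)/2 = 49/2 - o/2)
X(90, -180)/(-32230) + 41261/(-15767) = (49/2 - 1/2*90)/(-32230) + 41261/(-15767) = (49/2 - 45)*(-1/32230) + 41261*(-1/15767) = -41/2*(-1/32230) - 41261/15767 = 41/64460 - 41261/15767 = -2659037613/1016340820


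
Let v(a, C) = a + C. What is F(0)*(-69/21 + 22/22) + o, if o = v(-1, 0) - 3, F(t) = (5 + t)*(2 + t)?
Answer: -188/7 ≈ -26.857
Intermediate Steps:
v(a, C) = C + a
F(t) = (2 + t)*(5 + t)
o = -4 (o = (0 - 1) - 3 = -1 - 3 = -4)
F(0)*(-69/21 + 22/22) + o = (10 + 0² + 7*0)*(-69/21 + 22/22) - 4 = (10 + 0 + 0)*(-69*1/21 + 22*(1/22)) - 4 = 10*(-23/7 + 1) - 4 = 10*(-16/7) - 4 = -160/7 - 4 = -188/7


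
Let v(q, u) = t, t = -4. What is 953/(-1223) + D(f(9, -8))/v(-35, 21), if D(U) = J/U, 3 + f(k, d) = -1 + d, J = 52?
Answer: 4463/14676 ≈ 0.30410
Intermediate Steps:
f(k, d) = -4 + d (f(k, d) = -3 + (-1 + d) = -4 + d)
v(q, u) = -4
D(U) = 52/U
953/(-1223) + D(f(9, -8))/v(-35, 21) = 953/(-1223) + (52/(-4 - 8))/(-4) = 953*(-1/1223) + (52/(-12))*(-1/4) = -953/1223 + (52*(-1/12))*(-1/4) = -953/1223 - 13/3*(-1/4) = -953/1223 + 13/12 = 4463/14676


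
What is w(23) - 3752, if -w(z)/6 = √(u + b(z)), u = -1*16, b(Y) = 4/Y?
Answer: -3752 - 12*I*√2093/23 ≈ -3752.0 - 23.869*I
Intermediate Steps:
u = -16
w(z) = -6*√(-16 + 4/z)
w(23) - 3752 = -12*√(-4 + 1/23) - 3752 = -12*I*√2093/23 - 3752 = -3752 - 12*I*√2093/23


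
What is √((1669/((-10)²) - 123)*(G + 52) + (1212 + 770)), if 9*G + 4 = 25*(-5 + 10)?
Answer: I*√4477859/30 ≈ 70.536*I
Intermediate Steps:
G = 121/9 (G = -4/9 + (25*(-5 + 10))/9 = -4/9 + (25*5)/9 = -4/9 + (⅑)*125 = -4/9 + 125/9 = 121/9 ≈ 13.444)
√((1669/((-10)²) - 123)*(G + 52) + (1212 + 770)) = √((1669/((-10)²) - 123)*(121/9 + 52) + (1212 + 770)) = √((1669/100 - 123)*(589/9) + 1982) = √(-10631/100*589/9 + 1982) = √(-6261659/900 + 1982) = √(-4477859/900) = I*√4477859/30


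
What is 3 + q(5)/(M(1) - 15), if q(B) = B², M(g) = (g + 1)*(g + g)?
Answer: 8/11 ≈ 0.72727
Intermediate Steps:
M(g) = 2*g*(1 + g) (M(g) = (1 + g)*(2*g) = 2*g*(1 + g))
3 + q(5)/(M(1) - 15) = 3 + 5²/(2*1*(1 + 1) - 15) = 3 + 25/(2*1*2 - 15) = 3 + 25/(4 - 15) = 3 + 25/(-11) = 3 - 1/11*25 = 3 - 25/11 = 8/11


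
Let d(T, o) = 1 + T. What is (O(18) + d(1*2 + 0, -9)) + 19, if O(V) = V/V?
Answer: 23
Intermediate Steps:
O(V) = 1
(O(18) + d(1*2 + 0, -9)) + 19 = (1 + (1 + (1*2 + 0))) + 19 = (1 + (1 + (2 + 0))) + 19 = (1 + (1 + 2)) + 19 = (1 + 3) + 19 = 4 + 19 = 23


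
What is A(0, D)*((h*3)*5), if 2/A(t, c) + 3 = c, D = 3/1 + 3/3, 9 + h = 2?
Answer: -210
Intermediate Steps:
h = -7 (h = -9 + 2 = -7)
D = 4 (D = 3*1 + 3*(⅓) = 3 + 1 = 4)
A(t, c) = 2/(-3 + c)
A(0, D)*((h*3)*5) = (2/(-3 + 4))*(-7*3*5) = (2/1)*(-21*5) = (2*1)*(-105) = 2*(-105) = -210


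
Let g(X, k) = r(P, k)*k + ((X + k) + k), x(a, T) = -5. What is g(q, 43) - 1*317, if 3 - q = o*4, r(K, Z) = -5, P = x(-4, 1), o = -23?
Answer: -351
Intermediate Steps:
P = -5
q = 95 (q = 3 - (-23)*4 = 3 - 1*(-92) = 3 + 92 = 95)
g(X, k) = X - 3*k (g(X, k) = -5*k + ((X + k) + k) = -5*k + (X + 2*k) = X - 3*k)
g(q, 43) - 1*317 = (95 - 3*43) - 1*317 = (95 - 129) - 317 = -34 - 317 = -351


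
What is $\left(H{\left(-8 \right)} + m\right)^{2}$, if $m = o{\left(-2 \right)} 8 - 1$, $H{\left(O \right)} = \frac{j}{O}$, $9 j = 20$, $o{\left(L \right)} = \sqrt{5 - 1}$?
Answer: $\frac{70225}{324} \approx 216.74$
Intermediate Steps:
$o{\left(L \right)} = 2$ ($o{\left(L \right)} = \sqrt{4} = 2$)
$j = \frac{20}{9}$ ($j = \frac{1}{9} \cdot 20 = \frac{20}{9} \approx 2.2222$)
$H{\left(O \right)} = \frac{20}{9 O}$
$m = 15$ ($m = 2 \cdot 8 - 1 = 16 - 1 = 15$)
$\left(H{\left(-8 \right)} + m\right)^{2} = \left(\frac{20}{9 \left(-8\right)} + 15\right)^{2} = \left(\frac{20}{9} \left(- \frac{1}{8}\right) + 15\right)^{2} = \left(- \frac{5}{18} + 15\right)^{2} = \left(\frac{265}{18}\right)^{2} = \frac{70225}{324}$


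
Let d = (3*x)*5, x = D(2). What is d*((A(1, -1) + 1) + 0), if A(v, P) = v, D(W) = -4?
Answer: -120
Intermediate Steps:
x = -4
d = -60 (d = (3*(-4))*5 = -12*5 = -60)
d*((A(1, -1) + 1) + 0) = -60*((1 + 1) + 0) = -60*(2 + 0) = -60*2 = -120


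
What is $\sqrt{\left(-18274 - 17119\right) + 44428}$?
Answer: $\sqrt{9035} \approx 95.053$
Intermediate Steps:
$\sqrt{\left(-18274 - 17119\right) + 44428} = \sqrt{-35393 + 44428} = \sqrt{9035}$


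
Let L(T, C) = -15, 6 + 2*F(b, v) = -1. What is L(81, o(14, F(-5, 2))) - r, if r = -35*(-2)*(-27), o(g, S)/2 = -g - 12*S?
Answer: 1875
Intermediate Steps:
F(b, v) = -7/2 (F(b, v) = -3 + (½)*(-1) = -3 - ½ = -7/2)
o(g, S) = -24*S - 2*g (o(g, S) = 2*(-g - 12*S) = -24*S - 2*g)
r = -1890 (r = 70*(-27) = -1890)
L(81, o(14, F(-5, 2))) - r = -15 - 1*(-1890) = -15 + 1890 = 1875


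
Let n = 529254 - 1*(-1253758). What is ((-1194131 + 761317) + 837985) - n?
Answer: -1377841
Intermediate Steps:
n = 1783012 (n = 529254 + 1253758 = 1783012)
((-1194131 + 761317) + 837985) - n = ((-1194131 + 761317) + 837985) - 1*1783012 = (-432814 + 837985) - 1783012 = 405171 - 1783012 = -1377841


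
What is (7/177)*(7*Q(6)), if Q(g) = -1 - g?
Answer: -343/177 ≈ -1.9379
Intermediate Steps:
(7/177)*(7*Q(6)) = (7/177)*(7*(-1 - 1*6)) = ((1/177)*7)*(7*(-1 - 6)) = 7*(7*(-7))/177 = (7/177)*(-49) = -343/177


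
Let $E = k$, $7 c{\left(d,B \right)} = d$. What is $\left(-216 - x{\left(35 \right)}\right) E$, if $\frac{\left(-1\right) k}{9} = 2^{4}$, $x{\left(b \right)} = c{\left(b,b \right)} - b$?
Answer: $26784$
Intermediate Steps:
$c{\left(d,B \right)} = \frac{d}{7}$
$x{\left(b \right)} = - \frac{6 b}{7}$ ($x{\left(b \right)} = \frac{b}{7} - b = - \frac{6 b}{7}$)
$k = -144$ ($k = - 9 \cdot 2^{4} = \left(-9\right) 16 = -144$)
$E = -144$
$\left(-216 - x{\left(35 \right)}\right) E = \left(-216 - \left(- \frac{6}{7}\right) 35\right) \left(-144\right) = \left(-216 - -30\right) \left(-144\right) = \left(-216 + 30\right) \left(-144\right) = \left(-186\right) \left(-144\right) = 26784$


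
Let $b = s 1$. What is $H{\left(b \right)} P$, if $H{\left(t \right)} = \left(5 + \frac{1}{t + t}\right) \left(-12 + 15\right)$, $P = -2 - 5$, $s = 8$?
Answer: $- \frac{1701}{16} \approx -106.31$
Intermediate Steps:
$P = -7$ ($P = -2 - 5 = -7$)
$b = 8$ ($b = 8 \cdot 1 = 8$)
$H{\left(t \right)} = 15 + \frac{3}{2 t}$ ($H{\left(t \right)} = \left(5 + \frac{1}{2 t}\right) 3 = 15 + \frac{3}{2 t}$)
$H{\left(b \right)} P = \left(15 + \frac{3}{2 \cdot 8}\right) \left(-7\right) = \left(15 + \frac{3}{2} \cdot \frac{1}{8}\right) \left(-7\right) = \left(15 + \frac{3}{16}\right) \left(-7\right) = \frac{243}{16} \left(-7\right) = - \frac{1701}{16}$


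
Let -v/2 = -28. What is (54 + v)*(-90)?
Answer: -9900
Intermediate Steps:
v = 56 (v = -2*(-28) = 56)
(54 + v)*(-90) = (54 + 56)*(-90) = 110*(-90) = -9900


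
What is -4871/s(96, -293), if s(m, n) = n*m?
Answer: 4871/28128 ≈ 0.17317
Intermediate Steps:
s(m, n) = m*n
-4871/s(96, -293) = -4871/(96*(-293)) = -4871/(-28128) = -4871*(-1/28128) = 4871/28128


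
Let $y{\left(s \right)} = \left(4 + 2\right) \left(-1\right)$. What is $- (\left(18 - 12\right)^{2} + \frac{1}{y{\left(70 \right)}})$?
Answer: $- \frac{215}{6} \approx -35.833$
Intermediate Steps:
$y{\left(s \right)} = -6$ ($y{\left(s \right)} = 6 \left(-1\right) = -6$)
$- (\left(18 - 12\right)^{2} + \frac{1}{y{\left(70 \right)}}) = - (\left(18 - 12\right)^{2} + \frac{1}{-6}) = - (6^{2} - \frac{1}{6}) = - (36 - \frac{1}{6}) = \left(-1\right) \frac{215}{6} = - \frac{215}{6}$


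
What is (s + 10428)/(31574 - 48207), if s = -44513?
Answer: 34085/16633 ≈ 2.0492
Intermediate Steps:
(s + 10428)/(31574 - 48207) = (-44513 + 10428)/(31574 - 48207) = -34085/(-16633) = -34085*(-1/16633) = 34085/16633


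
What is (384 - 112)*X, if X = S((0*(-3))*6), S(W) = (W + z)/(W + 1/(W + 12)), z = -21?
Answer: -68544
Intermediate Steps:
S(W) = (-21 + W)/(W + 1/(12 + W)) (S(W) = (W - 21)/(W + 1/(W + 12)) = (-21 + W)/(W + 1/(12 + W)))
X = -252 (X = (-252 + ((0*(-3))*6)² - 9*0*(-3)*6)/(1 + ((0*(-3))*6)² + 12*((0*(-3))*6)) = (-252 + (0*6)² - 0*6)/(1 + (0*6)² + 12*(0*6)) = (-252 + 0² - 9*0)/(1 + 0² + 12*0) = (-252 + 0 + 0)/(1 + 0 + 0) = -252/1 = 1*(-252) = -252)
(384 - 112)*X = (384 - 112)*(-252) = 272*(-252) = -68544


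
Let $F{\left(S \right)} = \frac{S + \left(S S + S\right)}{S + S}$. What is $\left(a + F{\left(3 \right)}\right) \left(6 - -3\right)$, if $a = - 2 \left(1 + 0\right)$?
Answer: $\frac{9}{2} \approx 4.5$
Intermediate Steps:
$F{\left(S \right)} = \frac{S^{2} + 2 S}{2 S}$ ($F{\left(S \right)} = \frac{S + \left(S^{2} + S\right)}{2 S} = \left(S + \left(S + S^{2}\right)\right) \frac{1}{2 S} = \left(S^{2} + 2 S\right) \frac{1}{2 S} = \frac{S^{2} + 2 S}{2 S}$)
$a = -2$ ($a = \left(-2\right) 1 = -2$)
$\left(a + F{\left(3 \right)}\right) \left(6 - -3\right) = \left(-2 + \left(1 + \frac{1}{2} \cdot 3\right)\right) \left(6 - -3\right) = \left(-2 + \left(1 + \frac{3}{2}\right)\right) \left(6 + 3\right) = \left(-2 + \frac{5}{2}\right) 9 = \frac{1}{2} \cdot 9 = \frac{9}{2}$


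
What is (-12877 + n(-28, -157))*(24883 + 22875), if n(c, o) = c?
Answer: -616316990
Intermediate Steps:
(-12877 + n(-28, -157))*(24883 + 22875) = (-12877 - 28)*(24883 + 22875) = -12905*47758 = -616316990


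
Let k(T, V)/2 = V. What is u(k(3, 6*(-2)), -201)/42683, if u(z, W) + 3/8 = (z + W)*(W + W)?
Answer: 723597/341464 ≈ 2.1191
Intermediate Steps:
k(T, V) = 2*V
u(z, W) = -3/8 + 2*W*(W + z) (u(z, W) = -3/8 + (z + W)*(W + W) = -3/8 + (W + z)*(2*W) = -3/8 + 2*W*(W + z))
u(k(3, 6*(-2)), -201)/42683 = (-3/8 + 2*(-201)² + 2*(-201)*(2*(6*(-2))))/42683 = (-3/8 + 2*40401 + 2*(-201)*(2*(-12)))*(1/42683) = (-3/8 + 80802 + 2*(-201)*(-24))*(1/42683) = (-3/8 + 80802 + 9648)*(1/42683) = (723597/8)*(1/42683) = 723597/341464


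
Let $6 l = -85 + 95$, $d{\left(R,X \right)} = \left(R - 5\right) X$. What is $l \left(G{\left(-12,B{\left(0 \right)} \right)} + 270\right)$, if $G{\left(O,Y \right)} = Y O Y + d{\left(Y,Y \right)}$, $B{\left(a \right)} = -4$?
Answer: $190$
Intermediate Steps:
$d{\left(R,X \right)} = X \left(-5 + R\right)$ ($d{\left(R,X \right)} = \left(-5 + R\right) X = X \left(-5 + R\right)$)
$G{\left(O,Y \right)} = O Y^{2} + Y \left(-5 + Y\right)$ ($G{\left(O,Y \right)} = Y O Y + Y \left(-5 + Y\right) = O Y Y + Y \left(-5 + Y\right) = O Y^{2} + Y \left(-5 + Y\right)$)
$l = \frac{5}{3}$ ($l = \frac{-85 + 95}{6} = \frac{1}{6} \cdot 10 = \frac{5}{3} \approx 1.6667$)
$l \left(G{\left(-12,B{\left(0 \right)} \right)} + 270\right) = \frac{5 \left(- 4 \left(-5 - 4 - -48\right) + 270\right)}{3} = \frac{5 \left(- 4 \left(-5 - 4 + 48\right) + 270\right)}{3} = \frac{5 \left(\left(-4\right) 39 + 270\right)}{3} = \frac{5 \left(-156 + 270\right)}{3} = \frac{5}{3} \cdot 114 = 190$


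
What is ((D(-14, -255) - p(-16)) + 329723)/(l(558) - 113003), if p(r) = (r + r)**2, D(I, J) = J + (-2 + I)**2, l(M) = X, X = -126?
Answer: -328700/113129 ≈ -2.9055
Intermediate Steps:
l(M) = -126
p(r) = 4*r**2 (p(r) = (2*r)**2 = 4*r**2)
((D(-14, -255) - p(-16)) + 329723)/(l(558) - 113003) = (((-255 + (-2 - 14)**2) - 4*(-16)**2) + 329723)/(-126 - 113003) = (((-255 + (-16)**2) - 4*256) + 329723)/(-113129) = (((-255 + 256) - 1*1024) + 329723)*(-1/113129) = ((1 - 1024) + 329723)*(-1/113129) = (-1023 + 329723)*(-1/113129) = 328700*(-1/113129) = -328700/113129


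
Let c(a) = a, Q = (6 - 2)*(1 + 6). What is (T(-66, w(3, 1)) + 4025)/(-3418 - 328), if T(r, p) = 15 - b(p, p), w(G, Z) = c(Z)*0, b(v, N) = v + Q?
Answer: -2006/1873 ≈ -1.0710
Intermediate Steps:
Q = 28 (Q = 4*7 = 28)
b(v, N) = 28 + v (b(v, N) = v + 28 = 28 + v)
w(G, Z) = 0 (w(G, Z) = Z*0 = 0)
T(r, p) = -13 - p (T(r, p) = 15 - (28 + p) = 15 + (-28 - p) = -13 - p)
(T(-66, w(3, 1)) + 4025)/(-3418 - 328) = ((-13 - 1*0) + 4025)/(-3418 - 328) = ((-13 + 0) + 4025)/(-3746) = (-13 + 4025)*(-1/3746) = 4012*(-1/3746) = -2006/1873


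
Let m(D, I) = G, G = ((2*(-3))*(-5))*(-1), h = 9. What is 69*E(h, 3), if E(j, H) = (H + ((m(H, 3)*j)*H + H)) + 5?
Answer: -55131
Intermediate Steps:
G = -30 (G = -6*(-5)*(-1) = 30*(-1) = -30)
m(D, I) = -30
E(j, H) = 5 + 2*H - 30*H*j (E(j, H) = (H + ((-30*j)*H + H)) + 5 = (H + (-30*H*j + H)) + 5 = (H + (H - 30*H*j)) + 5 = (2*H - 30*H*j) + 5 = 5 + 2*H - 30*H*j)
69*E(h, 3) = 69*(5 + 2*3 - 30*3*9) = 69*(5 + 6 - 810) = 69*(-799) = -55131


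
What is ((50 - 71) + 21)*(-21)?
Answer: 0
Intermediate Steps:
((50 - 71) + 21)*(-21) = (-21 + 21)*(-21) = 0*(-21) = 0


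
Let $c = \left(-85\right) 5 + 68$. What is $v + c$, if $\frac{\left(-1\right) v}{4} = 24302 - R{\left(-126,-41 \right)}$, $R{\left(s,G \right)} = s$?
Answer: $-98069$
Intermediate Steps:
$c = -357$ ($c = -425 + 68 = -357$)
$v = -97712$ ($v = - 4 \left(24302 - -126\right) = - 4 \left(24302 + 126\right) = \left(-4\right) 24428 = -97712$)
$v + c = -97712 - 357 = -98069$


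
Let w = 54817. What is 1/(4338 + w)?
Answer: 1/59155 ≈ 1.6905e-5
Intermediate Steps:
1/(4338 + w) = 1/(4338 + 54817) = 1/59155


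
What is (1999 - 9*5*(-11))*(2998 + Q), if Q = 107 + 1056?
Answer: 10377534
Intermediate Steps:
Q = 1163
(1999 - 9*5*(-11))*(2998 + Q) = (1999 - 9*5*(-11))*(2998 + 1163) = (1999 - 45*(-11))*4161 = (1999 + 495)*4161 = 2494*4161 = 10377534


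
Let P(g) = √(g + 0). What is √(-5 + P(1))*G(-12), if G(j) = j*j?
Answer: 288*I ≈ 288.0*I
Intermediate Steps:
P(g) = √g
G(j) = j²
√(-5 + P(1))*G(-12) = √(-5 + √1)*(-12)² = √(-5 + 1)*144 = √(-4)*144 = (2*I)*144 = 288*I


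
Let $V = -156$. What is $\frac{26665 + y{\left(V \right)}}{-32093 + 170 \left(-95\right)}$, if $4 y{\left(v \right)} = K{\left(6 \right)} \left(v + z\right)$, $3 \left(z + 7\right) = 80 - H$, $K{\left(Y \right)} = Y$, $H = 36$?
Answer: $- \frac{52885}{96486} \approx -0.54811$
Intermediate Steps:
$z = \frac{23}{3}$ ($z = -7 + \frac{80 - 36}{3} = -7 + \frac{1}{3} \cdot 44 = -7 + \frac{44}{3} = \frac{23}{3} \approx 7.6667$)
$y{\left(v \right)} = \frac{23}{2} + \frac{3 v}{2}$ ($y{\left(v \right)} = \frac{6 \left(v + \frac{23}{3}\right)}{4} = \frac{6 \left(\frac{23}{3} + v\right)}{4} = \frac{46 + 6 v}{4} = \frac{23}{2} + \frac{3 v}{2}$)
$\frac{26665 + y{\left(V \right)}}{-32093 + 170 \left(-95\right)} = \frac{26665 + \left(\frac{23}{2} + \frac{3}{2} \left(-156\right)\right)}{-32093 + 170 \left(-95\right)} = \frac{26665 + \left(\frac{23}{2} - 234\right)}{-32093 - 16150} = \frac{26665 - \frac{445}{2}}{-48243} = \frac{52885}{2} \left(- \frac{1}{48243}\right) = - \frac{52885}{96486}$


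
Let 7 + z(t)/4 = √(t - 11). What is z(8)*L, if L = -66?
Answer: 1848 - 264*I*√3 ≈ 1848.0 - 457.26*I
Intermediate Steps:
z(t) = -28 + 4*√(-11 + t) (z(t) = -28 + 4*√(t - 11) = -28 + 4*√(-11 + t))
z(8)*L = (-28 + 4*√(-11 + 8))*(-66) = (-28 + 4*√(-3))*(-66) = (-28 + 4*(I*√3))*(-66) = (-28 + 4*I*√3)*(-66) = 1848 - 264*I*√3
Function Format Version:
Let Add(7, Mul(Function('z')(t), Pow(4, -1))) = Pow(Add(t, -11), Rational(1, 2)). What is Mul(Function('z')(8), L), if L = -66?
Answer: Add(1848, Mul(-264, I, Pow(3, Rational(1, 2)))) ≈ Add(1848.0, Mul(-457.26, I))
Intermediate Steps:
Function('z')(t) = Add(-28, Mul(4, Pow(Add(-11, t), Rational(1, 2)))) (Function('z')(t) = Add(-28, Mul(4, Pow(Add(t, -11), Rational(1, 2)))) = Add(-28, Mul(4, Pow(Add(-11, t), Rational(1, 2)))))
Mul(Function('z')(8), L) = Mul(Add(-28, Mul(4, Pow(Add(-11, 8), Rational(1, 2)))), -66) = Mul(Add(-28, Mul(4, Pow(-3, Rational(1, 2)))), -66) = Mul(Add(-28, Mul(4, Mul(I, Pow(3, Rational(1, 2))))), -66) = Mul(Add(-28, Mul(4, I, Pow(3, Rational(1, 2)))), -66) = Add(1848, Mul(-264, I, Pow(3, Rational(1, 2))))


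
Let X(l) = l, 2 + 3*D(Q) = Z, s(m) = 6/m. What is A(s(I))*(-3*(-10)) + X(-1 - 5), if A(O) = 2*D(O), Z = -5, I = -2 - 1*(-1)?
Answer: -146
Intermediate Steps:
I = -1 (I = -2 + 1 = -1)
D(Q) = -7/3 (D(Q) = -⅔ + (⅓)*(-5) = -⅔ - 5/3 = -7/3)
A(O) = -14/3 (A(O) = 2*(-7/3) = -14/3)
A(s(I))*(-3*(-10)) + X(-1 - 5) = -(-14)*(-10) + (-1 - 5) = -14/3*30 - 6 = -140 - 6 = -146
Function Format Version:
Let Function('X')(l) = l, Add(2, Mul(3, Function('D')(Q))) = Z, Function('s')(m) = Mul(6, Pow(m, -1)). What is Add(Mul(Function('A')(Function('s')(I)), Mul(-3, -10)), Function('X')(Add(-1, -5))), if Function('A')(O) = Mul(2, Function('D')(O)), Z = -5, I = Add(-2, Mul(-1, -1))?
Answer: -146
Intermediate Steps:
I = -1 (I = Add(-2, 1) = -1)
Function('D')(Q) = Rational(-7, 3) (Function('D')(Q) = Add(Rational(-2, 3), Mul(Rational(1, 3), -5)) = Add(Rational(-2, 3), Rational(-5, 3)) = Rational(-7, 3))
Function('A')(O) = Rational(-14, 3) (Function('A')(O) = Mul(2, Rational(-7, 3)) = Rational(-14, 3))
Add(Mul(Function('A')(Function('s')(I)), Mul(-3, -10)), Function('X')(Add(-1, -5))) = Add(Mul(Rational(-14, 3), Mul(-3, -10)), Add(-1, -5)) = Add(Mul(Rational(-14, 3), 30), -6) = Add(-140, -6) = -146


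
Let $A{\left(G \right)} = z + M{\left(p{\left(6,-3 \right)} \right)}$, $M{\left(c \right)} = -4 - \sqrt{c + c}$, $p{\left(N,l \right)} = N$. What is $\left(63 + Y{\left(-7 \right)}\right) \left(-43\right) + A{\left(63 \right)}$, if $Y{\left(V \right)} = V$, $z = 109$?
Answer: $-2303 - 2 \sqrt{3} \approx -2306.5$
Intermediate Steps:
$M{\left(c \right)} = -4 - \sqrt{2} \sqrt{c}$ ($M{\left(c \right)} = -4 - \sqrt{2 c} = -4 - \sqrt{2} \sqrt{c}$)
$A{\left(G \right)} = 105 - 2 \sqrt{3}$ ($A{\left(G \right)} = 109 - \left(4 + \sqrt{2} \sqrt{6}\right) = 109 - \left(4 + 2 \sqrt{3}\right) = 105 - 2 \sqrt{3}$)
$\left(63 + Y{\left(-7 \right)}\right) \left(-43\right) + A{\left(63 \right)} = \left(63 - 7\right) \left(-43\right) + \left(105 - 2 \sqrt{3}\right) = 56 \left(-43\right) + \left(105 - 2 \sqrt{3}\right) = -2408 + \left(105 - 2 \sqrt{3}\right) = -2303 - 2 \sqrt{3}$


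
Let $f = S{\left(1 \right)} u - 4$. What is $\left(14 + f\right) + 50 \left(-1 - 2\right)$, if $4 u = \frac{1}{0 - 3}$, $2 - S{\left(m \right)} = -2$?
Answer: $- \frac{421}{3} \approx -140.33$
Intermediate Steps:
$S{\left(m \right)} = 4$ ($S{\left(m \right)} = 2 - -2 = 2 + 2 = 4$)
$u = - \frac{1}{12}$ ($u = \frac{1}{4 \left(0 - 3\right)} = \frac{1}{4 \left(-3\right)} = \frac{1}{4} \left(- \frac{1}{3}\right) = - \frac{1}{12} \approx -0.083333$)
$f = - \frac{13}{3}$ ($f = 4 \left(- \frac{1}{12}\right) - 4 = - \frac{1}{3} - 4 = - \frac{13}{3} \approx -4.3333$)
$\left(14 + f\right) + 50 \left(-1 - 2\right) = \left(14 - \frac{13}{3}\right) + 50 \left(-1 - 2\right) = \frac{29}{3} + 50 \left(-1 - 2\right) = \frac{29}{3} + 50 \left(-3\right) = \frac{29}{3} - 150 = - \frac{421}{3}$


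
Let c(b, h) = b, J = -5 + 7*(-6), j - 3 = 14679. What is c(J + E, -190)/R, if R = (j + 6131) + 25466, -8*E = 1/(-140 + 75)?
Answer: -24439/24065080 ≈ -0.0010155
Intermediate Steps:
j = 14682 (j = 3 + 14679 = 14682)
J = -47 (J = -5 - 42 = -47)
E = 1/520 (E = -1/(8*(-140 + 75)) = -⅛/(-65) = -⅛*(-1/65) = 1/520 ≈ 0.0019231)
R = 46279 (R = (14682 + 6131) + 25466 = 20813 + 25466 = 46279)
c(J + E, -190)/R = (-47 + 1/520)/46279 = -24439/520*1/46279 = -24439/24065080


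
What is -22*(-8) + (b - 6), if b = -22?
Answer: 148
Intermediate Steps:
-22*(-8) + (b - 6) = -22*(-8) + (-22 - 6) = 176 - 28 = 148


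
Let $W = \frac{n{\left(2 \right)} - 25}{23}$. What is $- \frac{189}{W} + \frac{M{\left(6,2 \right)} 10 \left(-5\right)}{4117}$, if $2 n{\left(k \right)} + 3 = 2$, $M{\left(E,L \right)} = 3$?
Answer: $\frac{11928516}{69989} \approx 170.43$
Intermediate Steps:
$n{\left(k \right)} = - \frac{1}{2}$ ($n{\left(k \right)} = - \frac{3}{2} + \frac{1}{2} \cdot 2 = - \frac{3}{2} + 1 = - \frac{1}{2}$)
$W = - \frac{51}{46}$ ($W = \frac{- \frac{1}{2} - 25}{23} = \left(- \frac{51}{2}\right) \frac{1}{23} = - \frac{51}{46} \approx -1.1087$)
$- \frac{189}{W} + \frac{M{\left(6,2 \right)} 10 \left(-5\right)}{4117} = - \frac{189}{- \frac{51}{46}} + \frac{3 \cdot 10 \left(-5\right)}{4117} = \left(-189\right) \left(- \frac{46}{51}\right) + 30 \left(-5\right) \frac{1}{4117} = \frac{2898}{17} - \frac{150}{4117} = \frac{11928516}{69989}$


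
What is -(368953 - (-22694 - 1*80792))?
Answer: -472439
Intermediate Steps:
-(368953 - (-22694 - 1*80792)) = -(368953 - (-22694 - 80792)) = -(368953 - 1*(-103486)) = -(368953 + 103486) = -1*472439 = -472439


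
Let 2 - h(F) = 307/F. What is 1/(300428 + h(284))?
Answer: 284/85321813 ≈ 3.3286e-6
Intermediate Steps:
h(F) = 2 - 307/F
1/(300428 + h(284)) = 1/(300428 + (2 - 307/284)) = 1/(300428 + 261/284) = 1/(85321813/284) = 284/85321813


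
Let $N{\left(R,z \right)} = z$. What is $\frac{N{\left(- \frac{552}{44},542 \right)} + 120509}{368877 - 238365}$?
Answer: $\frac{121051}{130512} \approx 0.92751$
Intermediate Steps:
$\frac{N{\left(- \frac{552}{44},542 \right)} + 120509}{368877 - 238365} = \frac{542 + 120509}{368877 - 238365} = \frac{121051}{130512}$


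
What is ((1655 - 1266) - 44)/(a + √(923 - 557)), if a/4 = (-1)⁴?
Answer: -138/35 + 69*√366/70 ≈ 14.915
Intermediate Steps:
a = 4 (a = 4*(-1)⁴ = 4*1 = 4)
((1655 - 1266) - 44)/(a + √(923 - 557)) = ((1655 - 1266) - 44)/(4 + √(923 - 557)) = (389 - 44)/(4 + √366) = 345/(4 + √366)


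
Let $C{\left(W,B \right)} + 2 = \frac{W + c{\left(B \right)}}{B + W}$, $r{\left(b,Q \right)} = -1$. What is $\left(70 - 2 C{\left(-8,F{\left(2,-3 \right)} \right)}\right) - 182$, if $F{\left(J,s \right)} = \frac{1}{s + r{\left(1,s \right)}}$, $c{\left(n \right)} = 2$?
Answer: $- \frac{1204}{11} \approx -109.45$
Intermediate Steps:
$F{\left(J,s \right)} = \frac{1}{-1 + s}$ ($F{\left(J,s \right)} = \frac{1}{s - 1} = \frac{1}{-1 + s}$)
$C{\left(W,B \right)} = -2 + \frac{2 + W}{B + W}$ ($C{\left(W,B \right)} = -2 + \frac{W + 2}{B + W} = -2 + \frac{2 + W}{B + W}$)
$\left(70 - 2 C{\left(-8,F{\left(2,-3 \right)} \right)}\right) - 182 = \left(70 - 2 \frac{2 - -8 - \frac{2}{-1 - 3}}{\frac{1}{-1 - 3} - 8}\right) - 182 = \left(70 - 2 \frac{2 + 8 - \frac{2}{-4}}{\frac{1}{-4} - 8}\right) - 182 = \left(70 - 2 \frac{2 + 8 - - \frac{1}{2}}{- \frac{1}{4} - 8}\right) - 182 = \left(70 - 2 \frac{2 + 8 + \frac{1}{2}}{- \frac{33}{4}}\right) - 182 = \left(70 - 2 \left(\left(- \frac{4}{33}\right) \frac{21}{2}\right)\right) - 182 = \left(70 - - \frac{28}{11}\right) - 182 = \left(70 + \frac{28}{11}\right) - 182 = \frac{798}{11} - 182 = - \frac{1204}{11}$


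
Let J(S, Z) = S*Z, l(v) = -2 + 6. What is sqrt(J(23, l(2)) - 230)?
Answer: I*sqrt(138) ≈ 11.747*I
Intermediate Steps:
l(v) = 4
sqrt(J(23, l(2)) - 230) = sqrt(23*4 - 230) = sqrt(92 - 230) = sqrt(-138) = I*sqrt(138)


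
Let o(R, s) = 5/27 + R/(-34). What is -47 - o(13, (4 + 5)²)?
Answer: -42965/918 ≈ -46.803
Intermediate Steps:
o(R, s) = 5/27 - R/34 (o(R, s) = 5*(1/27) + R*(-1/34) = 5/27 - R/34)
-47 - o(13, (4 + 5)²) = -47 - (5/27 - 1/34*13) = -47 - (5/27 - 13/34) = -47 - 1*(-181/918) = -47 + 181/918 = -42965/918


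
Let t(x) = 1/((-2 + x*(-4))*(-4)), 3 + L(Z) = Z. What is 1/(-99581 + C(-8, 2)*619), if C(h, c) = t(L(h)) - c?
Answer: -168/16938211 ≈ -9.9184e-6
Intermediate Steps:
L(Z) = -3 + Z
t(x) = -1/(4*(-2 - 4*x)) (t(x) = -1/4/(-2 - 4*x) = -1/(4*(-2 - 4*x)))
C(h, c) = -c + 1/(8*(-5 + 2*h)) (C(h, c) = 1/(8*(1 + 2*(-3 + h))) - c = 1/(8*(1 + (-6 + 2*h))) - c = 1/(8*(-5 + 2*h)) - c = -c + 1/(8*(-5 + 2*h)))
1/(-99581 + C(-8, 2)*619) = 1/(-99581 + ((1 - 8*2*(-5 + 2*(-8)))/(8*(-5 + 2*(-8))))*619) = 1/(-99581 + ((1 - 8*2*(-5 - 16))/(8*(-5 - 16)))*619) = 1/(-99581 + ((1/8)*(1 - 8*2*(-21))/(-21))*619) = 1/(-99581 + ((1/8)*(-1/21)*(1 + 336))*619) = 1/(-99581 + ((1/8)*(-1/21)*337)*619) = 1/(-99581 - 337/168*619) = 1/(-99581 - 208603/168) = 1/(-16938211/168) = -168/16938211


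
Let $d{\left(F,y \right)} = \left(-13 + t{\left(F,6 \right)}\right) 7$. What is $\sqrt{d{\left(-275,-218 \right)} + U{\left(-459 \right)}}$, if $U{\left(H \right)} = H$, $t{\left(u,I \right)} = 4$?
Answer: $3 i \sqrt{58} \approx 22.847 i$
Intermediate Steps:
$d{\left(F,y \right)} = -63$ ($d{\left(F,y \right)} = \left(-13 + 4\right) 7 = \left(-9\right) 7 = -63$)
$\sqrt{d{\left(-275,-218 \right)} + U{\left(-459 \right)}} = \sqrt{-63 - 459} = \sqrt{-522} = 3 i \sqrt{58}$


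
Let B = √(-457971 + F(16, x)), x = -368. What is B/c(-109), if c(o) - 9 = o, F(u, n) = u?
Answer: -I*√457955/100 ≈ -6.7672*I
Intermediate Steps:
c(o) = 9 + o
B = I*√457955 (B = √(-457971 + 16) = √(-457955) = I*√457955 ≈ 676.72*I)
B/c(-109) = (I*√457955)/(9 - 109) = (I*√457955)/(-100) = (I*√457955)*(-1/100) = -I*√457955/100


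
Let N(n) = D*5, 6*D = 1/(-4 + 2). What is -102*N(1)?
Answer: 85/2 ≈ 42.500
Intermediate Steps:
D = -1/12 (D = 1/(6*(-4 + 2)) = (⅙)/(-2) = (⅙)*(-½) = -1/12 ≈ -0.083333)
N(n) = -5/12 (N(n) = -1/12*5 = -5/12)
-102*N(1) = -102*(-5/12) = 85/2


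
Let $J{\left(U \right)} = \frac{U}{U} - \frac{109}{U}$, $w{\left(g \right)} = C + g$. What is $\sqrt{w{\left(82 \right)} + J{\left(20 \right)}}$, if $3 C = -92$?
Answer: $\frac{\sqrt{42195}}{30} \approx 6.8471$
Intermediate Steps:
$C = - \frac{92}{3}$ ($C = \frac{1}{3} \left(-92\right) = - \frac{92}{3} \approx -30.667$)
$w{\left(g \right)} = - \frac{92}{3} + g$
$J{\left(U \right)} = 1 - \frac{109}{U}$
$\sqrt{w{\left(82 \right)} + J{\left(20 \right)}} = \sqrt{\left(- \frac{92}{3} + 82\right) + \frac{-109 + 20}{20}} = \sqrt{\frac{154}{3} + \frac{1}{20} \left(-89\right)} = \sqrt{\frac{154}{3} - \frac{89}{20}} = \sqrt{\frac{2813}{60}} = \frac{\sqrt{42195}}{30}$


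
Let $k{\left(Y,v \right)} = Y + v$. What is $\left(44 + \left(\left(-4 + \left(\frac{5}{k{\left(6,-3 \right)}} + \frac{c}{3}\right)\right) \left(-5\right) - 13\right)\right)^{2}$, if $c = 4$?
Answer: $1296$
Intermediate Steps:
$\left(44 + \left(\left(-4 + \left(\frac{5}{k{\left(6,-3 \right)}} + \frac{c}{3}\right)\right) \left(-5\right) - 13\right)\right)^{2} = \left(44 - \left(13 - \left(-4 + \left(\frac{5}{6 - 3} + \frac{4}{3}\right)\right) \left(-5\right)\right)\right)^{2} = \left(44 - \left(13 - \left(-4 + \left(\frac{5}{3} + 4 \cdot \frac{1}{3}\right)\right) \left(-5\right)\right)\right)^{2} = \left(44 - \left(13 - \left(-4 + \left(5 \cdot \frac{1}{3} + \frac{4}{3}\right)\right) \left(-5\right)\right)\right)^{2} = \left(44 - \left(13 - \left(-4 + \left(\frac{5}{3} + \frac{4}{3}\right)\right) \left(-5\right)\right)\right)^{2} = \left(44 - \left(13 - \left(-4 + 3\right) \left(-5\right)\right)\right)^{2} = \left(44 - 8\right)^{2} = 36^{2} = 1296$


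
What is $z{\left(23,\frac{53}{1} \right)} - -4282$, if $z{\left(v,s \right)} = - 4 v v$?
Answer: $2166$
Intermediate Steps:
$z{\left(v,s \right)} = - 4 v^{2}$
$z{\left(23,\frac{53}{1} \right)} - -4282 = - 4 \cdot 23^{2} - -4282 = \left(-4\right) 529 + 4282 = -2116 + 4282 = 2166$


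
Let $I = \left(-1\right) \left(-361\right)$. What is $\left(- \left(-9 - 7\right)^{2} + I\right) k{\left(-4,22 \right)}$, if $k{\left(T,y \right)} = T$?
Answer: $-420$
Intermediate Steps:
$I = 361$
$\left(- \left(-9 - 7\right)^{2} + I\right) k{\left(-4,22 \right)} = \left(- \left(-9 - 7\right)^{2} + 361\right) \left(-4\right) = \left(- \left(-16\right)^{2} + 361\right) \left(-4\right) = \left(\left(-1\right) 256 + 361\right) \left(-4\right) = \left(-256 + 361\right) \left(-4\right) = 105 \left(-4\right) = -420$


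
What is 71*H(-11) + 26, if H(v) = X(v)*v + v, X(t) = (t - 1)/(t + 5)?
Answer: -2317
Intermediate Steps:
X(t) = (-1 + t)/(5 + t)
H(v) = v + v*(-1 + v)/(5 + v) (H(v) = ((-1 + v)/(5 + v))*v + v = v*(-1 + v)/(5 + v) + v = v + v*(-1 + v)/(5 + v))
71*H(-11) + 26 = 71*(2*(-11)*(2 - 11)/(5 - 11)) + 26 = 71*(2*(-11)*(-9)/(-6)) + 26 = 71*(2*(-11)*(-1/6)*(-9)) + 26 = 71*(-33) + 26 = -2343 + 26 = -2317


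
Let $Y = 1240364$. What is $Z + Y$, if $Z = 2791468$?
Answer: $4031832$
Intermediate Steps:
$Z + Y = 2791468 + 1240364 = 4031832$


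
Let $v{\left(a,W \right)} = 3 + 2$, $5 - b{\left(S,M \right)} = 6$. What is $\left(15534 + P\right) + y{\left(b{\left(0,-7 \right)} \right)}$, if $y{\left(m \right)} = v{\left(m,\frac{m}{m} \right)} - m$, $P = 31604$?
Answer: $47144$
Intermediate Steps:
$b{\left(S,M \right)} = -1$ ($b{\left(S,M \right)} = 5 - 6 = -1$)
$v{\left(a,W \right)} = 5$
$y{\left(m \right)} = 5 - m$
$\left(15534 + P\right) + y{\left(b{\left(0,-7 \right)} \right)} = \left(15534 + 31604\right) + \left(5 - -1\right) = 47138 + \left(5 + 1\right) = 47138 + 6 = 47144$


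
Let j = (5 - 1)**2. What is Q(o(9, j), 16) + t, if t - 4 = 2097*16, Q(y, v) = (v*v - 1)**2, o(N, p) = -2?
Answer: 98581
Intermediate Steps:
j = 16 (j = 4**2 = 16)
Q(y, v) = (-1 + v**2)**2 (Q(y, v) = (v**2 - 1)**2 = (-1 + v**2)**2)
t = 33556 (t = 4 + 2097*16 = 4 + 33552 = 33556)
Q(o(9, j), 16) + t = (-1 + 16**2)**2 + 33556 = (-1 + 256)**2 + 33556 = 255**2 + 33556 = 65025 + 33556 = 98581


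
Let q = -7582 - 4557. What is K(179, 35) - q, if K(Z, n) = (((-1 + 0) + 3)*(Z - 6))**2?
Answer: 131855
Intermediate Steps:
q = -12139
K(Z, n) = (-12 + 2*Z)**2 (K(Z, n) = ((-1 + 3)*(-6 + Z))**2 = (2*(-6 + Z))**2 = (-12 + 2*Z)**2)
K(179, 35) - q = 4*(-6 + 179)**2 - 1*(-12139) = 4*173**2 + 12139 = 4*29929 + 12139 = 119716 + 12139 = 131855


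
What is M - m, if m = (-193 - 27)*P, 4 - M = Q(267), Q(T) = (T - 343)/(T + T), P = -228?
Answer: -13391614/267 ≈ -50156.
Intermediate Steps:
Q(T) = (-343 + T)/(2*T) (Q(T) = (-343 + T)/((2*T)) = (-343 + T)*(1/(2*T)) = (-343 + T)/(2*T))
M = 1106/267 (M = 4 - (-343 + 267)/(2*267) = 4 - (-76)/(2*267) = 4 - 1*(-38/267) = 4 + 38/267 = 1106/267 ≈ 4.1423)
m = 50160 (m = (-193 - 27)*(-228) = -220*(-228) = 50160)
M - m = 1106/267 - 1*50160 = 1106/267 - 50160 = -13391614/267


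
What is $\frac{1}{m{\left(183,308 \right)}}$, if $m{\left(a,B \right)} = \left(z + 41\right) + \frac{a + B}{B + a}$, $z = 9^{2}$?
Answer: $\frac{1}{123} \approx 0.0081301$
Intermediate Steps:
$z = 81$
$m{\left(a,B \right)} = 123$ ($m{\left(a,B \right)} = \left(81 + 41\right) + \frac{a + B}{B + a} = 122 + \frac{B + a}{B + a} = 122 + 1 = 123$)
$\frac{1}{m{\left(183,308 \right)}} = \frac{1}{123}$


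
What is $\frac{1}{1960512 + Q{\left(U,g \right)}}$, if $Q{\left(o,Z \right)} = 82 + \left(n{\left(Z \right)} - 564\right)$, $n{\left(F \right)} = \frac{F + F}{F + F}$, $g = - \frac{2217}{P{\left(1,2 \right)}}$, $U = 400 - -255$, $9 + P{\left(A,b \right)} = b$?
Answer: $\frac{1}{1960031} \approx 5.102 \cdot 10^{-7}$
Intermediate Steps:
$P{\left(A,b \right)} = -9 + b$
$U = 655$ ($U = 400 + 255 = 655$)
$g = \frac{2217}{7}$ ($g = - \frac{2217}{-9 + 2} = - \frac{2217}{-7} = \left(-2217\right) \left(- \frac{1}{7}\right) = \frac{2217}{7} \approx 316.71$)
$n{\left(F \right)} = 1$ ($n{\left(F \right)} = \frac{2 F}{2 F} = 2 F \frac{1}{2 F} = 1$)
$Q{\left(o,Z \right)} = -481$ ($Q{\left(o,Z \right)} = 82 + \left(1 - 564\right) = 82 - 563 = -481$)
$\frac{1}{1960512 + Q{\left(U,g \right)}} = \frac{1}{1960512 - 481} = \frac{1}{1960031}$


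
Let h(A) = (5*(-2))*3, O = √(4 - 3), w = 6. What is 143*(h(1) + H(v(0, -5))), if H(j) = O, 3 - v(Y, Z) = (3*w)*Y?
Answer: -4147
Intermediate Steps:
v(Y, Z) = 3 - 18*Y (v(Y, Z) = 3 - 3*6*Y = 3 - 18*Y)
O = 1 (O = √1 = 1)
h(A) = -30 (h(A) = -10*3 = -30)
H(j) = 1
143*(h(1) + H(v(0, -5))) = 143*(-30 + 1) = 143*(-29) = -4147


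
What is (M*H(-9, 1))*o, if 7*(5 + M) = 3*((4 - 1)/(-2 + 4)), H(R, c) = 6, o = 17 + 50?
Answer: -12261/7 ≈ -1751.6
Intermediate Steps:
o = 67
M = -61/14 (M = -5 + (3*((4 - 1)/(-2 + 4)))/7 = -5 + (3*(3/2))/7 = -5 + (⅐)*(9/2) = -5 + 9/14 = -61/14 ≈ -4.3571)
(M*H(-9, 1))*o = -61/14*6*67 = -183/7*67 = -12261/7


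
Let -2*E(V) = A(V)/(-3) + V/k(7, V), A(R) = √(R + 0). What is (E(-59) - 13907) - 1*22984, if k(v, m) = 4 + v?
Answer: -811543/22 + I*√59/6 ≈ -36888.0 + 1.2802*I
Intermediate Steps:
A(R) = √R
E(V) = -V/22 + √V/6 (E(V) = -(√V/(-3) + V/(4 + 7))/2 = -(√V*(-⅓) + V/11)/2 = -(-√V/3 + V*(1/11))/2 = -(-√V/3 + V/11)/2 = -V/22 + √V/6)
(E(-59) - 13907) - 1*22984 = ((-1/22*(-59) + √(-59)/6) - 13907) - 1*22984 = ((59/22 + (I*√59)/6) - 13907) - 22984 = ((59/22 + I*√59/6) - 13907) - 22984 = (-305895/22 + I*√59/6) - 22984 = -811543/22 + I*√59/6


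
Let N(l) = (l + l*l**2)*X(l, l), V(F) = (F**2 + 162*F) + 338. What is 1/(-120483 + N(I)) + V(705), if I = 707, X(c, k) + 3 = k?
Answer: 152152769836928642/248789220317 ≈ 6.1157e+5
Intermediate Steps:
X(c, k) = -3 + k
V(F) = 338 + F**2 + 162*F
N(l) = (-3 + l)*(l + l**3) (N(l) = (l + l*l**2)*(-3 + l) = (l + l**3)*(-3 + l) = (-3 + l)*(l + l**3))
1/(-120483 + N(I)) + V(705) = 1/(-120483 + 707*(1 + 707**2)*(-3 + 707)) + (338 + 705**2 + 162*705) = 1/(-120483 + 707*(1 + 499849)*704) + (338 + 497025 + 114210) = 1/(-120483 + 707*499850*704) + 611573 = 1/(-120483 + 248789340800) + 611573 = 1/248789220317 + 611573 = 152152769836928642/248789220317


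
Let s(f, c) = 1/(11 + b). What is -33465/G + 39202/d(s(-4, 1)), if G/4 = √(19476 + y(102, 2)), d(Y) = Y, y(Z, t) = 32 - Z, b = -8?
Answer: 117606 - 33465*√19406/77624 ≈ 1.1755e+5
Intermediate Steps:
s(f, c) = ⅓ (s(f, c) = 1/(11 - 8) = 1/3 = ⅓)
G = 4*√19406 (G = 4*√(19476 + (32 - 1*102)) = 4*√(19476 + (32 - 102)) = 4*√(19476 - 70) = 4*√19406 ≈ 557.22)
-33465/G + 39202/d(s(-4, 1)) = -33465*√19406/77624 + 39202/(⅓) = -33465*√19406/77624 + 39202*3 = -33465*√19406/77624 + 117606 = 117606 - 33465*√19406/77624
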